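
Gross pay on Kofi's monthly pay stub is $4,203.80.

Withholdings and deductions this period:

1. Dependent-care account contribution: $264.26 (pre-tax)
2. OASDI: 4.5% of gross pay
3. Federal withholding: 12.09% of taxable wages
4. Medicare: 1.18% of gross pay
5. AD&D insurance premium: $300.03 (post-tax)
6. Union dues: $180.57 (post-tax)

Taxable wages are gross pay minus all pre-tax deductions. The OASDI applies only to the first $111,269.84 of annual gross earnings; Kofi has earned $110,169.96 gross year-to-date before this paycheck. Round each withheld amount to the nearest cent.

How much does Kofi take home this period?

Dependent-care account contribution: $264.26
Taxable wages = $4,203.80 − $264.26 = $3,939.54
Federal withholding: $3,939.54 × 0.1209 = $476.29
OASDI: only $111,269.84 − $110,169.96 = $1,099.88 of this check is subject → $1,099.88 × 0.045 = $49.49
Medicare: $4,203.80 × 0.0118 = $49.60
AD&D insurance premium: $300.03
Union dues: $180.57
Total deductions = $264.26 + $476.29 + $49.49 + $49.60 + $300.03 + $180.57 = $1,320.24
Net pay = $4,203.80 − $1,320.24 = $2,883.56

$2,883.56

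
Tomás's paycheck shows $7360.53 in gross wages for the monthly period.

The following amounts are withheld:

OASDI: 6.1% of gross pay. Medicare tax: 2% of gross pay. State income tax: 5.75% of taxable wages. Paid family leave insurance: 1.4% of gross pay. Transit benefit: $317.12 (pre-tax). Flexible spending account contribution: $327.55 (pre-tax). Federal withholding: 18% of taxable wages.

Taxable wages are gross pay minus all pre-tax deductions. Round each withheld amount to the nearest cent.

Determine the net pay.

$4421.60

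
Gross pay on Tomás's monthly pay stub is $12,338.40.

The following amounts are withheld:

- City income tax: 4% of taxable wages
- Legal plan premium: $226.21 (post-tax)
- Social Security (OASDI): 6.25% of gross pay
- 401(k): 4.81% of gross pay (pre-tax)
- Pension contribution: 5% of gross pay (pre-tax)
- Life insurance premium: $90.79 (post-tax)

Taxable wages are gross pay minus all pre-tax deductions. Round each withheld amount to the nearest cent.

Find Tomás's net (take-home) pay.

401(k): $12,338.40 × 0.0481 = $593.48
Pension contribution: $12,338.40 × 0.05 = $616.92
Pre-tax total = $593.48 + $616.92 = $1,210.40
Taxable wages = $12,338.40 − $1,210.40 = $11,128.00
City income tax: $11,128.00 × 0.04 = $445.12
Social Security (OASDI): $12,338.40 × 0.0625 = $771.15
Legal plan premium: $226.21
Life insurance premium: $90.79
Total deductions = $593.48 + $616.92 + $445.12 + $771.15 + $226.21 + $90.79 = $2,743.67
Net pay = $12,338.40 − $2,743.67 = $9,594.73

$9,594.73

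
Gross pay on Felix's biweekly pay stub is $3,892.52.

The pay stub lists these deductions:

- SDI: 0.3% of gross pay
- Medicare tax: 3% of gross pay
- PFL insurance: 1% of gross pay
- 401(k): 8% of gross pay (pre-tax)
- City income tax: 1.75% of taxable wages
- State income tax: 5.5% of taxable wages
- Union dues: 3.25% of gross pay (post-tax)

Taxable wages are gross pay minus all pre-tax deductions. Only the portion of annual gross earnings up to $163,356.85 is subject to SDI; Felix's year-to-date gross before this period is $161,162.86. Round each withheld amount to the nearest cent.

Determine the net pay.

$3,032.69

401(k): $3,892.52 × 0.08 = $311.40
Taxable wages = $3,892.52 − $311.40 = $3,581.12
City income tax: $3,581.12 × 0.0175 = $62.67
State income tax: $3,581.12 × 0.055 = $196.96
Medicare tax: $3,892.52 × 0.03 = $116.78
SDI: only $163,356.85 − $161,162.86 = $2,193.99 of this check is subject → $2,193.99 × 0.003 = $6.58
PFL insurance: $3,892.52 × 0.01 = $38.93
Union dues: $3,892.52 × 0.0325 = $126.51
Total deductions = $311.40 + $62.67 + $196.96 + $116.78 + $6.58 + $38.93 + $126.51 = $859.83
Net pay = $3,892.52 − $859.83 = $3,032.69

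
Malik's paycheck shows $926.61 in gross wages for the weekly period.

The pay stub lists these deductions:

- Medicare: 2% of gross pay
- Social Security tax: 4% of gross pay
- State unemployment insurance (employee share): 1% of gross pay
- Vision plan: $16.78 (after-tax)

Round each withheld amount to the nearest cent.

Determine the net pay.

Medicare: $926.61 × 0.02 = $18.53
State unemployment insurance (employee share): $926.61 × 0.01 = $9.27
Social Security tax: $926.61 × 0.04 = $37.06
Vision plan: $16.78
Total deductions = $18.53 + $9.27 + $37.06 + $16.78 = $81.64
Net pay = $926.61 − $81.64 = $844.97

$844.97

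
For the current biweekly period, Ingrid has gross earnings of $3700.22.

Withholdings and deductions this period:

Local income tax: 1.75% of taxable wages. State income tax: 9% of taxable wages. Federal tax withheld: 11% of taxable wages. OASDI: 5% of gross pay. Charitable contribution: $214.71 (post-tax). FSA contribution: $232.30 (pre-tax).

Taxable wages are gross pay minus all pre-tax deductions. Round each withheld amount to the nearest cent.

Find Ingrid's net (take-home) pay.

$2313.93

FSA contribution: $232.30
Taxable wages = $3700.22 − $232.30 = $3467.92
State income tax: $3467.92 × 0.09 = $312.11
Federal tax withheld: $3467.92 × 0.11 = $381.47
Local income tax: $3467.92 × 0.0175 = $60.69
OASDI: $3700.22 × 0.05 = $185.01
Charitable contribution: $214.71
Total deductions = $232.30 + $312.11 + $381.47 + $60.69 + $185.01 + $214.71 = $1386.29
Net pay = $3700.22 − $1386.29 = $2313.93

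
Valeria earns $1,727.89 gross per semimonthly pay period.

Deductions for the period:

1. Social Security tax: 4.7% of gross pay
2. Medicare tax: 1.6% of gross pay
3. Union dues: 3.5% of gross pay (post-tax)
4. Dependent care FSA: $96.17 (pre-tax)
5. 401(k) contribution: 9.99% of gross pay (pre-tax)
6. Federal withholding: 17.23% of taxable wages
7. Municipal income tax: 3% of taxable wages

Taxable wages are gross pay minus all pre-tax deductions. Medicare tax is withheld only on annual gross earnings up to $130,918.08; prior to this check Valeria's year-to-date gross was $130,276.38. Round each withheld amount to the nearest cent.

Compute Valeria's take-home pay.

$1,011.97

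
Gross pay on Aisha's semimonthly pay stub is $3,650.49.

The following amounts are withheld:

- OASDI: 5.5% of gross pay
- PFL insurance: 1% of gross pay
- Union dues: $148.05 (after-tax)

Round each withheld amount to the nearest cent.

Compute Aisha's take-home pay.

$3,265.16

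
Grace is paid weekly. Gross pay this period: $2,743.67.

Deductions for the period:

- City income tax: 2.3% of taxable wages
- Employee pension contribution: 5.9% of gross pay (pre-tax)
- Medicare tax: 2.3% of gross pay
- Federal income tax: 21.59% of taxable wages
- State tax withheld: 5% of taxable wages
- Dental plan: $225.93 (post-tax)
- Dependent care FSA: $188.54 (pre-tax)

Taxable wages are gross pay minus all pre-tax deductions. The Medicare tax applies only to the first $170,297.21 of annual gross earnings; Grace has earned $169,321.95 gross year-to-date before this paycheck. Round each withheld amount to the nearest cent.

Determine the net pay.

Employee pension contribution: $2,743.67 × 0.059 = $161.88
Dependent care FSA: $188.54
Pre-tax total = $161.88 + $188.54 = $350.42
Taxable wages = $2,743.67 − $350.42 = $2,393.25
City income tax: $2,393.25 × 0.023 = $55.04
Federal income tax: $2,393.25 × 0.2159 = $516.70
State tax withheld: $2,393.25 × 0.05 = $119.66
Medicare tax: only $170,297.21 − $169,321.95 = $975.26 of this check is subject → $975.26 × 0.023 = $22.43
Dental plan: $225.93
Total deductions = $161.88 + $188.54 + $55.04 + $516.70 + $119.66 + $22.43 + $225.93 = $1,290.18
Net pay = $2,743.67 − $1,290.18 = $1,453.49

$1,453.49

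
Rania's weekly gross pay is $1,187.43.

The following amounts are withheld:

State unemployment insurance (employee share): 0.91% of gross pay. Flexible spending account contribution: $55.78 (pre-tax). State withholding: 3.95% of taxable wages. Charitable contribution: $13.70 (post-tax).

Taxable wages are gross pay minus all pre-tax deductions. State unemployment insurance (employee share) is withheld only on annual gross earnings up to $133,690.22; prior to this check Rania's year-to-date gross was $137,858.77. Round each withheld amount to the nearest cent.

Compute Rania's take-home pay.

$1,073.25

Flexible spending account contribution: $55.78
Taxable wages = $1,187.43 − $55.78 = $1,131.65
State withholding: $1,131.65 × 0.0395 = $44.70
State unemployment insurance (employee share): annual cap $133,690.22 already reached (YTD $137,858.77), so $0.00
Charitable contribution: $13.70
Total deductions = $55.78 + $44.70 + $0.00 + $13.70 = $114.18
Net pay = $1,187.43 − $114.18 = $1,073.25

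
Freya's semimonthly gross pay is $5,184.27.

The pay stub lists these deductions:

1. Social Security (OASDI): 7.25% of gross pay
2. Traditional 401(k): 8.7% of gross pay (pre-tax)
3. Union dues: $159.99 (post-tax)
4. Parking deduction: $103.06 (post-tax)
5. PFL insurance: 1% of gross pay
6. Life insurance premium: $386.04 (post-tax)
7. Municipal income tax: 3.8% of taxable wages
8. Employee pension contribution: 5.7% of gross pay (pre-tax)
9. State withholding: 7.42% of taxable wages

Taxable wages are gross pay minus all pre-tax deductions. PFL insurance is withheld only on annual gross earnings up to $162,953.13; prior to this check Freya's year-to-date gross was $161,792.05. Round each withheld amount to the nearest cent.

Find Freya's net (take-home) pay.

Employee pension contribution: $5,184.27 × 0.057 = $295.50
Traditional 401(k): $5,184.27 × 0.087 = $451.03
Pre-tax total = $295.50 + $451.03 = $746.53
Taxable wages = $5,184.27 − $746.53 = $4,437.74
State withholding: $4,437.74 × 0.0742 = $329.28
Municipal income tax: $4,437.74 × 0.038 = $168.63
Social Security (OASDI): $5,184.27 × 0.0725 = $375.86
PFL insurance: only $162,953.13 − $161,792.05 = $1,161.08 of this check is subject → $1,161.08 × 0.01 = $11.61
Parking deduction: $103.06
Union dues: $159.99
Life insurance premium: $386.04
Total deductions = $295.50 + $451.03 + $329.28 + $168.63 + $375.86 + $11.61 + $103.06 + $159.99 + $386.04 = $2,281.00
Net pay = $5,184.27 − $2,281.00 = $2,903.27

$2,903.27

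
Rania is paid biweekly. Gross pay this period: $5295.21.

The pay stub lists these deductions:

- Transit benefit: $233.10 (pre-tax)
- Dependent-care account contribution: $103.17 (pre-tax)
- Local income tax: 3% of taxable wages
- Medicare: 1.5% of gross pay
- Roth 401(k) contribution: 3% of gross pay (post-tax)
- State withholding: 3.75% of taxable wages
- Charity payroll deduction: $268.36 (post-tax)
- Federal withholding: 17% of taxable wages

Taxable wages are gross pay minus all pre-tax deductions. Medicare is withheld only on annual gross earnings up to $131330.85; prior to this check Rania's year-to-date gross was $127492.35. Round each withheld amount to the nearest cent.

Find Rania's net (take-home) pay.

$3296.39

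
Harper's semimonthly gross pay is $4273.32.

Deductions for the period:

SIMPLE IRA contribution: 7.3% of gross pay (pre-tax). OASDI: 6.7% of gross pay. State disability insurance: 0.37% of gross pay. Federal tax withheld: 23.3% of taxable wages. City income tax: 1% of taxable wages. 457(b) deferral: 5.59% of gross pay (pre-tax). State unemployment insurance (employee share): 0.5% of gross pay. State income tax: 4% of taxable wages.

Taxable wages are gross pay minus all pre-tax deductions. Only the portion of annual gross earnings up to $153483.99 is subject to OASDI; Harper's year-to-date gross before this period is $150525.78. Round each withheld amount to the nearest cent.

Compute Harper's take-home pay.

$2433.65

SIMPLE IRA contribution: $4273.32 × 0.073 = $311.95
457(b) deferral: $4273.32 × 0.0559 = $238.88
Pre-tax total = $311.95 + $238.88 = $550.83
Taxable wages = $4273.32 − $550.83 = $3722.49
Federal tax withheld: $3722.49 × 0.233 = $867.34
State income tax: $3722.49 × 0.04 = $148.90
City income tax: $3722.49 × 0.01 = $37.22
State disability insurance: $4273.32 × 0.0037 = $15.81
State unemployment insurance (employee share): $4273.32 × 0.005 = $21.37
OASDI: only $153483.99 − $150525.78 = $2958.21 of this check is subject → $2958.21 × 0.067 = $198.20
Total deductions = $311.95 + $238.88 + $867.34 + $148.90 + $37.22 + $15.81 + $21.37 + $198.20 = $1839.67
Net pay = $4273.32 − $1839.67 = $2433.65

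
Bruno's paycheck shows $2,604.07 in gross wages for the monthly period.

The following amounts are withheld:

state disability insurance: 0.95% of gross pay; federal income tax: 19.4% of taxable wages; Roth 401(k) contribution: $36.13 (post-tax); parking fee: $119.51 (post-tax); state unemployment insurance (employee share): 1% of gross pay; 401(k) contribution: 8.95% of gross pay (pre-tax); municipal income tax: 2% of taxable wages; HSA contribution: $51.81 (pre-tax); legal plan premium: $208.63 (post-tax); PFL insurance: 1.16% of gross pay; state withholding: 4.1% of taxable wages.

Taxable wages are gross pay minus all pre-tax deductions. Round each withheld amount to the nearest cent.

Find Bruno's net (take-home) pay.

$1,282.55

HSA contribution: $51.81
401(k) contribution: $2,604.07 × 0.0895 = $233.06
Pre-tax total = $51.81 + $233.06 = $284.87
Taxable wages = $2,604.07 − $284.87 = $2,319.20
Municipal income tax: $2,319.20 × 0.02 = $46.38
Federal income tax: $2,319.20 × 0.194 = $449.92
State withholding: $2,319.20 × 0.041 = $95.09
State disability insurance: $2,604.07 × 0.0095 = $24.74
PFL insurance: $2,604.07 × 0.0116 = $30.21
State unemployment insurance (employee share): $2,604.07 × 0.01 = $26.04
Legal plan premium: $208.63
Parking fee: $119.51
Roth 401(k) contribution: $36.13
Total deductions = $51.81 + $233.06 + $46.38 + $449.92 + $95.09 + $24.74 + $30.21 + $26.04 + $208.63 + $119.51 + $36.13 = $1,321.52
Net pay = $2,604.07 − $1,321.52 = $1,282.55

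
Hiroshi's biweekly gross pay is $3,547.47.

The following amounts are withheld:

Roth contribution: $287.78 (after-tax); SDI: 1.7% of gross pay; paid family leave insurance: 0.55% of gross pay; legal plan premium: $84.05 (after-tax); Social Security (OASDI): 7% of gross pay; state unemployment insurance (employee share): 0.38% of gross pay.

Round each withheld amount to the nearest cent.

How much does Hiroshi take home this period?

$2,834.02

SDI: $3,547.47 × 0.017 = $60.31
Paid family leave insurance: $3,547.47 × 0.0055 = $19.51
Social Security (OASDI): $3,547.47 × 0.07 = $248.32
State unemployment insurance (employee share): $3,547.47 × 0.0038 = $13.48
Legal plan premium: $84.05
Roth contribution: $287.78
Total deductions = $60.31 + $19.51 + $248.32 + $13.48 + $84.05 + $287.78 = $713.45
Net pay = $3,547.47 − $713.45 = $2,834.02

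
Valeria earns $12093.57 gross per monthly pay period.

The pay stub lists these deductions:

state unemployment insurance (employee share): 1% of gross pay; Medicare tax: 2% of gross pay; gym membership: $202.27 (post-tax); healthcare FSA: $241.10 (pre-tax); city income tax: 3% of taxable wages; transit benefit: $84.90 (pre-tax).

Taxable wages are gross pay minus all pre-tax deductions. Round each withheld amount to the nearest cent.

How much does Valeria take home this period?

$10849.46

Transit benefit: $84.90
Healthcare FSA: $241.10
Pre-tax total = $84.90 + $241.10 = $326.00
Taxable wages = $12093.57 − $326.00 = $11767.57
City income tax: $11767.57 × 0.03 = $353.03
Medicare tax: $12093.57 × 0.02 = $241.87
State unemployment insurance (employee share): $12093.57 × 0.01 = $120.94
Gym membership: $202.27
Total deductions = $84.90 + $241.10 + $353.03 + $241.87 + $120.94 + $202.27 = $1244.11
Net pay = $12093.57 − $1244.11 = $10849.46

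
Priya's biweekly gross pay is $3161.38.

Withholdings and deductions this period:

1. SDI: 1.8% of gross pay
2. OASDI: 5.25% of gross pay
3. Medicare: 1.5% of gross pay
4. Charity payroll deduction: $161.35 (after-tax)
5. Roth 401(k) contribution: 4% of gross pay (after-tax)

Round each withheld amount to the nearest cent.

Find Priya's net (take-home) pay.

$2603.28

OASDI: $3161.38 × 0.0525 = $165.97
Medicare: $3161.38 × 0.015 = $47.42
SDI: $3161.38 × 0.018 = $56.90
Charity payroll deduction: $161.35
Roth 401(k) contribution: $3161.38 × 0.04 = $126.46
Total deductions = $165.97 + $47.42 + $56.90 + $161.35 + $126.46 = $558.10
Net pay = $3161.38 − $558.10 = $2603.28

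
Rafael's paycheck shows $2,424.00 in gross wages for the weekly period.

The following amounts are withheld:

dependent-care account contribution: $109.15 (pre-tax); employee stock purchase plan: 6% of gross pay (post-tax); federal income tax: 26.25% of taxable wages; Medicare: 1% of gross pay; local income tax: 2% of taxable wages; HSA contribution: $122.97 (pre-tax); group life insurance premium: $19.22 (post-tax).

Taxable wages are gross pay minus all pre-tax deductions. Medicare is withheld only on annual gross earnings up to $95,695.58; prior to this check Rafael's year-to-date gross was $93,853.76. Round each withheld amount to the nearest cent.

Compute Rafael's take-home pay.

Dependent-care account contribution: $109.15
HSA contribution: $122.97
Pre-tax total = $109.15 + $122.97 = $232.12
Taxable wages = $2,424.00 − $232.12 = $2,191.88
Federal income tax: $2,191.88 × 0.2625 = $575.37
Local income tax: $2,191.88 × 0.02 = $43.84
Medicare: only $95,695.58 − $93,853.76 = $1,841.82 of this check is subject → $1,841.82 × 0.01 = $18.42
Employee stock purchase plan: $2,424.00 × 0.06 = $145.44
Group life insurance premium: $19.22
Total deductions = $109.15 + $122.97 + $575.37 + $43.84 + $18.42 + $145.44 + $19.22 = $1,034.41
Net pay = $2,424.00 − $1,034.41 = $1,389.59

$1,389.59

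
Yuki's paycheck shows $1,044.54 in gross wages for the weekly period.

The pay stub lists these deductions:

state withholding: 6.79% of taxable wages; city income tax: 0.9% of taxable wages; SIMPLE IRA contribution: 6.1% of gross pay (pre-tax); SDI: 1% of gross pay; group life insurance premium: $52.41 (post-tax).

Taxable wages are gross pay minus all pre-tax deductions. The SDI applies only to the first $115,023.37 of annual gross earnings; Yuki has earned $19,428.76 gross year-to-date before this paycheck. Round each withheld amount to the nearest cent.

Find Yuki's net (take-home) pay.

$842.53

SIMPLE IRA contribution: $1,044.54 × 0.061 = $63.72
Taxable wages = $1,044.54 − $63.72 = $980.82
State withholding: $980.82 × 0.0679 = $66.60
City income tax: $980.82 × 0.009 = $8.83
SDI: cap not yet reached, full $1,044.54 is subject → $1,044.54 × 0.01 = $10.45
Group life insurance premium: $52.41
Total deductions = $63.72 + $66.60 + $8.83 + $10.45 + $52.41 = $202.01
Net pay = $1,044.54 − $202.01 = $842.53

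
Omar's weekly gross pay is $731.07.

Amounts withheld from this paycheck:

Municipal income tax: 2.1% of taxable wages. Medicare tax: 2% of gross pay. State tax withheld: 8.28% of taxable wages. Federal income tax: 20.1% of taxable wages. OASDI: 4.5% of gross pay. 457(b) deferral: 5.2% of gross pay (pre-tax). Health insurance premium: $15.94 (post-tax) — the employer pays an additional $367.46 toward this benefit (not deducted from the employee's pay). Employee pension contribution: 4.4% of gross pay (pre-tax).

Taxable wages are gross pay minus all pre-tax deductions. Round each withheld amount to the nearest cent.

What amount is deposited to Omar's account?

$395.98

Employee pension contribution: $731.07 × 0.044 = $32.17
457(b) deferral: $731.07 × 0.052 = $38.02
Pre-tax total = $32.17 + $38.02 = $70.19
Taxable wages = $731.07 − $70.19 = $660.88
Federal income tax: $660.88 × 0.201 = $132.84
Municipal income tax: $660.88 × 0.021 = $13.88
State tax withheld: $660.88 × 0.0828 = $54.72
OASDI: $731.07 × 0.045 = $32.90
Medicare tax: $731.07 × 0.02 = $14.62
Health insurance premium: $15.94
(Employer's $367.46 toward health insurance premium is not withheld from the employee.)
Total deductions = $32.17 + $38.02 + $132.84 + $13.88 + $54.72 + $32.90 + $14.62 + $15.94 = $335.09
Net pay = $731.07 − $335.09 = $395.98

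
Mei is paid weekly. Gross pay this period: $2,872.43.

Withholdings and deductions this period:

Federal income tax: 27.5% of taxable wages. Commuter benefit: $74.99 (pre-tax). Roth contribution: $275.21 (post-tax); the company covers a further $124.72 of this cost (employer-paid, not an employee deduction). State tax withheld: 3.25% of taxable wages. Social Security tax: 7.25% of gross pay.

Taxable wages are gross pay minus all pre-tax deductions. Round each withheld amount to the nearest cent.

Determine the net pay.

$1,453.76

Commuter benefit: $74.99
Taxable wages = $2,872.43 − $74.99 = $2,797.44
Federal income tax: $2,797.44 × 0.275 = $769.30
State tax withheld: $2,797.44 × 0.0325 = $90.92
Social Security tax: $2,872.43 × 0.0725 = $208.25
Roth contribution: $275.21
(Employer's $124.72 toward Roth contribution is not withheld from the employee.)
Total deductions = $74.99 + $769.30 + $90.92 + $208.25 + $275.21 = $1,418.67
Net pay = $2,872.43 − $1,418.67 = $1,453.76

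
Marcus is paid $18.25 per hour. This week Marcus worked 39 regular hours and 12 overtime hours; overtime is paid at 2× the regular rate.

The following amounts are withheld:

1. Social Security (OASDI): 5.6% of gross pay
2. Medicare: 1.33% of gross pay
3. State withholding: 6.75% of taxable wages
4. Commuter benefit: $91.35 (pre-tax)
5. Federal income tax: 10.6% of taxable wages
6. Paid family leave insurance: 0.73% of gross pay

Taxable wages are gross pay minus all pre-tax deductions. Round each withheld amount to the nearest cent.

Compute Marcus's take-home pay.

$786.70

Regular pay: 39 × $18.25 = $711.75
Overtime pay: 12 × $18.25 × 2 = $438.00
Gross pay = $711.75 + $438.00 = $1,149.75
Commuter benefit: $91.35
Taxable wages = $1,149.75 − $91.35 = $1,058.40
State withholding: $1,058.40 × 0.0675 = $71.44
Federal income tax: $1,058.40 × 0.106 = $112.19
Social Security (OASDI): $1,149.75 × 0.056 = $64.39
Paid family leave insurance: $1,149.75 × 0.0073 = $8.39
Medicare: $1,149.75 × 0.0133 = $15.29
Total deductions = $91.35 + $71.44 + $112.19 + $64.39 + $8.39 + $15.29 = $363.05
Net pay = $1,149.75 − $363.05 = $786.70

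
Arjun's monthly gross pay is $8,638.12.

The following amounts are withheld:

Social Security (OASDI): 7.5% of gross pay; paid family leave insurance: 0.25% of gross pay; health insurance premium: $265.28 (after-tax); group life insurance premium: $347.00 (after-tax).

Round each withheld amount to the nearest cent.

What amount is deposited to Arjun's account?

Paid family leave insurance: $8,638.12 × 0.0025 = $21.60
Social Security (OASDI): $8,638.12 × 0.075 = $647.86
Group life insurance premium: $347.00
Health insurance premium: $265.28
Total deductions = $21.60 + $647.86 + $347.00 + $265.28 = $1,281.74
Net pay = $8,638.12 − $1,281.74 = $7,356.38

$7,356.38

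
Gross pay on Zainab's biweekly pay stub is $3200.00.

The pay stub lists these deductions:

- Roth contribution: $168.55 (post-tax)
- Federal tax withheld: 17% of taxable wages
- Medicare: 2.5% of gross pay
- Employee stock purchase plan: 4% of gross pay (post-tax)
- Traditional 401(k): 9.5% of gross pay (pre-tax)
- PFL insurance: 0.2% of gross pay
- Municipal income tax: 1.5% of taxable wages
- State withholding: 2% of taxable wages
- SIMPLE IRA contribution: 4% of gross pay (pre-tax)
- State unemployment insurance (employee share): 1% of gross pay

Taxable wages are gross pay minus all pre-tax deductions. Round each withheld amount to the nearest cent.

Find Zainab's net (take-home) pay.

$1785.61

SIMPLE IRA contribution: $3200.00 × 0.04 = $128.00
Traditional 401(k): $3200.00 × 0.095 = $304.00
Pre-tax total = $128.00 + $304.00 = $432.00
Taxable wages = $3200.00 − $432.00 = $2768.00
Federal tax withheld: $2768.00 × 0.17 = $470.56
Municipal income tax: $2768.00 × 0.015 = $41.52
State withholding: $2768.00 × 0.02 = $55.36
State unemployment insurance (employee share): $3200.00 × 0.01 = $32.00
PFL insurance: $3200.00 × 0.002 = $6.40
Medicare: $3200.00 × 0.025 = $80.00
Employee stock purchase plan: $3200.00 × 0.04 = $128.00
Roth contribution: $168.55
Total deductions = $128.00 + $304.00 + $470.56 + $41.52 + $55.36 + $32.00 + $6.40 + $80.00 + $128.00 + $168.55 = $1414.39
Net pay = $3200.00 − $1414.39 = $1785.61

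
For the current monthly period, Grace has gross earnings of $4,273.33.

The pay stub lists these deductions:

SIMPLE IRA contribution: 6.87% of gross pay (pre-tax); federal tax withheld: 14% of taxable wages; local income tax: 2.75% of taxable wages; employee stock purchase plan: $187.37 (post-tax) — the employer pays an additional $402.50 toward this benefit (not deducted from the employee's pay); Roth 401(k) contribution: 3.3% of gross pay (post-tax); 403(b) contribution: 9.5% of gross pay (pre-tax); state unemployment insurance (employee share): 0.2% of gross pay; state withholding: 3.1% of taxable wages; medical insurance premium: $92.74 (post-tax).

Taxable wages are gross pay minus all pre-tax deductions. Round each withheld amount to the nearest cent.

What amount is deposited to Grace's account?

$2,434.70

SIMPLE IRA contribution: $4,273.33 × 0.0687 = $293.58
403(b) contribution: $4,273.33 × 0.095 = $405.97
Pre-tax total = $293.58 + $405.97 = $699.55
Taxable wages = $4,273.33 − $699.55 = $3,573.78
Federal tax withheld: $3,573.78 × 0.14 = $500.33
Local income tax: $3,573.78 × 0.0275 = $98.28
State withholding: $3,573.78 × 0.031 = $110.79
State unemployment insurance (employee share): $4,273.33 × 0.002 = $8.55
Roth 401(k) contribution: $4,273.33 × 0.033 = $141.02
Medical insurance premium: $92.74
Employee stock purchase plan: $187.37
(Employer's $402.50 toward employee stock purchase plan is not withheld from the employee.)
Total deductions = $293.58 + $405.97 + $500.33 + $98.28 + $110.79 + $8.55 + $141.02 + $92.74 + $187.37 = $1,838.63
Net pay = $4,273.33 − $1,838.63 = $2,434.70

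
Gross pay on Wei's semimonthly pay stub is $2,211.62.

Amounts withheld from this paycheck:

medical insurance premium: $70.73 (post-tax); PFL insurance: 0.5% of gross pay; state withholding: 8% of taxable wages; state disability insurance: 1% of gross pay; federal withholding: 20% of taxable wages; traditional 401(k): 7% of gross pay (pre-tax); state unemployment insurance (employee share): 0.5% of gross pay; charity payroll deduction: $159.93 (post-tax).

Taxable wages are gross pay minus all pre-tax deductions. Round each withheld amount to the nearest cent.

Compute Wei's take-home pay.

$1,206.01

Traditional 401(k): $2,211.62 × 0.07 = $154.81
Taxable wages = $2,211.62 − $154.81 = $2,056.81
Federal withholding: $2,056.81 × 0.2 = $411.36
State withholding: $2,056.81 × 0.08 = $164.54
State unemployment insurance (employee share): $2,211.62 × 0.005 = $11.06
State disability insurance: $2,211.62 × 0.01 = $22.12
PFL insurance: $2,211.62 × 0.005 = $11.06
Charity payroll deduction: $159.93
Medical insurance premium: $70.73
Total deductions = $154.81 + $411.36 + $164.54 + $11.06 + $22.12 + $11.06 + $159.93 + $70.73 = $1,005.61
Net pay = $2,211.62 − $1,005.61 = $1,206.01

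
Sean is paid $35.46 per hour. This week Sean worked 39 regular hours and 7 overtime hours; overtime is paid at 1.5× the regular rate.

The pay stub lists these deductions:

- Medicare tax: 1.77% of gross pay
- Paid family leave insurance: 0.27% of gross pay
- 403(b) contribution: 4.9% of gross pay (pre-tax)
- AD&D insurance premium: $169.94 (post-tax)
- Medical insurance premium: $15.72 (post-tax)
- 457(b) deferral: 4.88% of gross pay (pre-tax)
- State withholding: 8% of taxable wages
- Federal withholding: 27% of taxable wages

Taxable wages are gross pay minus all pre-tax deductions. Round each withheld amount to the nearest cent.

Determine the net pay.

$807.87

Regular pay: 39 × $35.46 = $1,382.94
Overtime pay: 7 × $35.46 × 1.5 = $372.33
Gross pay = $1,382.94 + $372.33 = $1,755.27
403(b) contribution: $1,755.27 × 0.049 = $86.01
457(b) deferral: $1,755.27 × 0.0488 = $85.66
Pre-tax total = $86.01 + $85.66 = $171.67
Taxable wages = $1,755.27 − $171.67 = $1,583.60
Federal withholding: $1,583.60 × 0.27 = $427.57
State withholding: $1,583.60 × 0.08 = $126.69
Medicare tax: $1,755.27 × 0.0177 = $31.07
Paid family leave insurance: $1,755.27 × 0.0027 = $4.74
Medical insurance premium: $15.72
AD&D insurance premium: $169.94
Total deductions = $86.01 + $85.66 + $427.57 + $126.69 + $31.07 + $4.74 + $15.72 + $169.94 = $947.40
Net pay = $1,755.27 − $947.40 = $807.87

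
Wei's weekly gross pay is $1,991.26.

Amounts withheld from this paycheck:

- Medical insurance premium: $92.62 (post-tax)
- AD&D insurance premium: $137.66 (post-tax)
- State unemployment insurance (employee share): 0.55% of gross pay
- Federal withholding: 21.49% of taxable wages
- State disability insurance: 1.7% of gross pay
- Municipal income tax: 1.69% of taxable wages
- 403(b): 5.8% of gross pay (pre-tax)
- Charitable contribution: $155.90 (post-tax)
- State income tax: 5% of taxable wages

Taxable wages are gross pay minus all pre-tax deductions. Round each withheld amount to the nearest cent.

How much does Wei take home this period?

$916.20

403(b): $1,991.26 × 0.058 = $115.49
Taxable wages = $1,991.26 − $115.49 = $1,875.77
Municipal income tax: $1,875.77 × 0.0169 = $31.70
State income tax: $1,875.77 × 0.05 = $93.79
Federal withholding: $1,875.77 × 0.2149 = $403.10
State unemployment insurance (employee share): $1,991.26 × 0.0055 = $10.95
State disability insurance: $1,991.26 × 0.017 = $33.85
Charitable contribution: $155.90
AD&D insurance premium: $137.66
Medical insurance premium: $92.62
Total deductions = $115.49 + $31.70 + $93.79 + $403.10 + $10.95 + $33.85 + $155.90 + $137.66 + $92.62 = $1,075.06
Net pay = $1,991.26 − $1,075.06 = $916.20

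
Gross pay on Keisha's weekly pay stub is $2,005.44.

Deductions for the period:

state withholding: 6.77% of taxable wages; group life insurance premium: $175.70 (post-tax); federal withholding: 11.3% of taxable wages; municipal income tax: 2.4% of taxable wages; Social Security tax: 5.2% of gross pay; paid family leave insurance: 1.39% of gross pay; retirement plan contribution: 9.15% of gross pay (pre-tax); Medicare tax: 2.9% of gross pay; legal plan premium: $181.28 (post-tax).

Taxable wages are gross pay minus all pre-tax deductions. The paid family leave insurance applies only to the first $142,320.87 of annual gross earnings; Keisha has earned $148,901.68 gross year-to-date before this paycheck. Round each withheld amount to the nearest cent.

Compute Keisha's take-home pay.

$929.56

Retirement plan contribution: $2,005.44 × 0.0915 = $183.50
Taxable wages = $2,005.44 − $183.50 = $1,821.94
State withholding: $1,821.94 × 0.0677 = $123.35
Federal withholding: $1,821.94 × 0.113 = $205.88
Municipal income tax: $1,821.94 × 0.024 = $43.73
Medicare tax: $2,005.44 × 0.029 = $58.16
Social Security tax: $2,005.44 × 0.052 = $104.28
Paid family leave insurance: annual cap $142,320.87 already reached (YTD $148,901.68), so $0.00
Group life insurance premium: $175.70
Legal plan premium: $181.28
Total deductions = $183.50 + $123.35 + $205.88 + $43.73 + $58.16 + $104.28 + $0.00 + $175.70 + $181.28 = $1,075.88
Net pay = $2,005.44 − $1,075.88 = $929.56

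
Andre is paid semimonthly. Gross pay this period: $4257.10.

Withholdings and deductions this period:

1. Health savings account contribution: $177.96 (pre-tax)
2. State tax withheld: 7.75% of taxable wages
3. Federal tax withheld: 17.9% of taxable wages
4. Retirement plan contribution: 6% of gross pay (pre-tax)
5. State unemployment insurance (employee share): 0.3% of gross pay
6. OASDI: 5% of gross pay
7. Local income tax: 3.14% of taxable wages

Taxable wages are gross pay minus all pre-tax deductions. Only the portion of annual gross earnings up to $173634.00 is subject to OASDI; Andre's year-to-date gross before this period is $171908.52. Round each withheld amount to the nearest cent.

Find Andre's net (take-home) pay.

$2623.83

Health savings account contribution: $177.96
Retirement plan contribution: $4257.10 × 0.06 = $255.43
Pre-tax total = $177.96 + $255.43 = $433.39
Taxable wages = $4257.10 − $433.39 = $3823.71
Local income tax: $3823.71 × 0.0314 = $120.06
Federal tax withheld: $3823.71 × 0.179 = $684.44
State tax withheld: $3823.71 × 0.0775 = $296.34
OASDI: only $173634.00 − $171908.52 = $1725.48 of this check is subject → $1725.48 × 0.05 = $86.27
State unemployment insurance (employee share): $4257.10 × 0.003 = $12.77
Total deductions = $177.96 + $255.43 + $120.06 + $684.44 + $296.34 + $86.27 + $12.77 = $1633.27
Net pay = $4257.10 − $1633.27 = $2623.83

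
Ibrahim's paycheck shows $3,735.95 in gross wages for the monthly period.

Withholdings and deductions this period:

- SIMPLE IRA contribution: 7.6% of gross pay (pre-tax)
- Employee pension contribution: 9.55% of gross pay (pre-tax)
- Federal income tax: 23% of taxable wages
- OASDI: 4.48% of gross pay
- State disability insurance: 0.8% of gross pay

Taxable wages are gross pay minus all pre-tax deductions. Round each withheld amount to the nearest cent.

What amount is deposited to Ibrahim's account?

$2,186.07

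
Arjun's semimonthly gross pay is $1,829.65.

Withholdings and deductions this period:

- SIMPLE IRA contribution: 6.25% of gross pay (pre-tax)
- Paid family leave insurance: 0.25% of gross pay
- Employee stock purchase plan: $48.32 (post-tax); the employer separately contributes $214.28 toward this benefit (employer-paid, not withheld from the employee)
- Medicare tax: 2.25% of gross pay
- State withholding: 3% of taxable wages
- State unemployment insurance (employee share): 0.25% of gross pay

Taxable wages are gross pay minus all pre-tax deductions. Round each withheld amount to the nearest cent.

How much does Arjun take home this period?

$1,565.21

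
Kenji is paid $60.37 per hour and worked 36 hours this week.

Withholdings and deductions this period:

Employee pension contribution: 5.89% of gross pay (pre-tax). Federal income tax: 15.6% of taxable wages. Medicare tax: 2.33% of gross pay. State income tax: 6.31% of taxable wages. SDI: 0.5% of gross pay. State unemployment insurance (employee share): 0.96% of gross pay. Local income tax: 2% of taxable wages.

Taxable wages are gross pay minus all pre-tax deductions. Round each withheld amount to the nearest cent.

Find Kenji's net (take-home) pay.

Gross pay: 36 × $60.37 = $2,173.32
Employee pension contribution: $2,173.32 × 0.0589 = $128.01
Taxable wages = $2,173.32 − $128.01 = $2,045.31
State income tax: $2,045.31 × 0.0631 = $129.06
Local income tax: $2,045.31 × 0.02 = $40.91
Federal income tax: $2,045.31 × 0.156 = $319.07
SDI: $2,173.32 × 0.005 = $10.87
Medicare tax: $2,173.32 × 0.0233 = $50.64
State unemployment insurance (employee share): $2,173.32 × 0.0096 = $20.86
Total deductions = $128.01 + $129.06 + $40.91 + $319.07 + $10.87 + $50.64 + $20.86 = $699.42
Net pay = $2,173.32 − $699.42 = $1,473.90

$1,473.90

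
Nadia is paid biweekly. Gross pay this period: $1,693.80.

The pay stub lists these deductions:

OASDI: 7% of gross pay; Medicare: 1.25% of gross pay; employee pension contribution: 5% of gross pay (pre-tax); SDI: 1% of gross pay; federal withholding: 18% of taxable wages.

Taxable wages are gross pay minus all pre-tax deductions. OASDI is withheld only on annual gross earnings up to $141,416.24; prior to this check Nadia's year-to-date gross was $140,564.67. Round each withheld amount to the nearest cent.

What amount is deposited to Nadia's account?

Employee pension contribution: $1,693.80 × 0.05 = $84.69
Taxable wages = $1,693.80 − $84.69 = $1,609.11
Federal withholding: $1,609.11 × 0.18 = $289.64
Medicare: $1,693.80 × 0.0125 = $21.17
SDI: $1,693.80 × 0.01 = $16.94
OASDI: only $141,416.24 − $140,564.67 = $851.57 of this check is subject → $851.57 × 0.07 = $59.61
Total deductions = $84.69 + $289.64 + $21.17 + $16.94 + $59.61 = $472.05
Net pay = $1,693.80 − $472.05 = $1,221.75

$1,221.75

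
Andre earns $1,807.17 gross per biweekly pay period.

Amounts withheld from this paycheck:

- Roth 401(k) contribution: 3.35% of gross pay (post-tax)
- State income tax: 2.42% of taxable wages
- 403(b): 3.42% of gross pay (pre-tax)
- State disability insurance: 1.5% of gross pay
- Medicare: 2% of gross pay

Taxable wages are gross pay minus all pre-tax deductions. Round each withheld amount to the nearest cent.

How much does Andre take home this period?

403(b): $1,807.17 × 0.0342 = $61.81
Taxable wages = $1,807.17 − $61.81 = $1,745.36
State income tax: $1,745.36 × 0.0242 = $42.24
State disability insurance: $1,807.17 × 0.015 = $27.11
Medicare: $1,807.17 × 0.02 = $36.14
Roth 401(k) contribution: $1,807.17 × 0.0335 = $60.54
Total deductions = $61.81 + $42.24 + $27.11 + $36.14 + $60.54 = $227.84
Net pay = $1,807.17 − $227.84 = $1,579.33

$1,579.33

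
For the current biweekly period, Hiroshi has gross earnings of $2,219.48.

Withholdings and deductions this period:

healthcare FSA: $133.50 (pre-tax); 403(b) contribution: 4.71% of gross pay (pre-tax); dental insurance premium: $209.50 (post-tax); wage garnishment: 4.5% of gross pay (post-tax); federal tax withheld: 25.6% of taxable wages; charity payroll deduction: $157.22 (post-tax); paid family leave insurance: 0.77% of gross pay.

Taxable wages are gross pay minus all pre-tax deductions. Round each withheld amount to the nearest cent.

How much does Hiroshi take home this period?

403(b) contribution: $2,219.48 × 0.0471 = $104.54
Healthcare FSA: $133.50
Pre-tax total = $104.54 + $133.50 = $238.04
Taxable wages = $2,219.48 − $238.04 = $1,981.44
Federal tax withheld: $1,981.44 × 0.256 = $507.25
Paid family leave insurance: $2,219.48 × 0.0077 = $17.09
Wage garnishment: $2,219.48 × 0.045 = $99.88
Charity payroll deduction: $157.22
Dental insurance premium: $209.50
Total deductions = $104.54 + $133.50 + $507.25 + $17.09 + $99.88 + $157.22 + $209.50 = $1,228.98
Net pay = $2,219.48 − $1,228.98 = $990.50

$990.50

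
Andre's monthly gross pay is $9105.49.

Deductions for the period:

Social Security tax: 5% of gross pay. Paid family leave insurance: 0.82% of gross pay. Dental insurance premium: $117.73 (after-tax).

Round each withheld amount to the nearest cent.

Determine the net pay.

$8457.82

Social Security tax: $9105.49 × 0.05 = $455.27
Paid family leave insurance: $9105.49 × 0.0082 = $74.67
Dental insurance premium: $117.73
Total deductions = $455.27 + $74.67 + $117.73 = $647.67
Net pay = $9105.49 − $647.67 = $8457.82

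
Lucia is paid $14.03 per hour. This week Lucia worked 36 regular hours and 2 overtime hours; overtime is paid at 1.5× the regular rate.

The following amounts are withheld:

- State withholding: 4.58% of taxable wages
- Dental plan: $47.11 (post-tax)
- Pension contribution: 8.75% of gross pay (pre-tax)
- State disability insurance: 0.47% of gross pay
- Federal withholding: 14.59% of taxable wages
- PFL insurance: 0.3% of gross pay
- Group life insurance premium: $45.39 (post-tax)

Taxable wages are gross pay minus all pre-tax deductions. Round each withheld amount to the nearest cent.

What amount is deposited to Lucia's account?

Regular pay: 36 × $14.03 = $505.08
Overtime pay: 2 × $14.03 × 1.5 = $42.09
Gross pay = $505.08 + $42.09 = $547.17
Pension contribution: $547.17 × 0.0875 = $47.88
Taxable wages = $547.17 − $47.88 = $499.29
State withholding: $499.29 × 0.0458 = $22.87
Federal withholding: $499.29 × 0.1459 = $72.85
PFL insurance: $547.17 × 0.003 = $1.64
State disability insurance: $547.17 × 0.0047 = $2.57
Group life insurance premium: $45.39
Dental plan: $47.11
Total deductions = $47.88 + $22.87 + $72.85 + $1.64 + $2.57 + $45.39 + $47.11 = $240.31
Net pay = $547.17 − $240.31 = $306.86

$306.86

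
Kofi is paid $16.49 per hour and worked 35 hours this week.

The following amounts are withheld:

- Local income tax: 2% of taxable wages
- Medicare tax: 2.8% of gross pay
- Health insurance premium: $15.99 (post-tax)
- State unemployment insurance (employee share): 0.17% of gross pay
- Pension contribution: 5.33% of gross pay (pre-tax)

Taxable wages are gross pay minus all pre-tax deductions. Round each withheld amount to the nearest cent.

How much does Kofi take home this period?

$502.33

Gross pay: 35 × $16.49 = $577.15
Pension contribution: $577.15 × 0.0533 = $30.76
Taxable wages = $577.15 − $30.76 = $546.39
Local income tax: $546.39 × 0.02 = $10.93
State unemployment insurance (employee share): $577.15 × 0.0017 = $0.98
Medicare tax: $577.15 × 0.028 = $16.16
Health insurance premium: $15.99
Total deductions = $30.76 + $10.93 + $0.98 + $16.16 + $15.99 = $74.82
Net pay = $577.15 − $74.82 = $502.33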